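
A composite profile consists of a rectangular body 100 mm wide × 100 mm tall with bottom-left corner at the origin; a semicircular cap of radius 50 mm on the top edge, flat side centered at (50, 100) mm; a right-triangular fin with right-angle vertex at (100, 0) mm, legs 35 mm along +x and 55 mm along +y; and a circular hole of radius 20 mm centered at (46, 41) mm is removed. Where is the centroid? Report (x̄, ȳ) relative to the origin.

rectangular body: A = 100 × 100 = 10000.00, centroid at (50.00, 50.00).
semicircular top: A = ½π·50² = 3926.99, centroid at (50.00, 121.22).
triangular fin: A = ½·35·55 = 962.50, centroid at (111.67, 18.33).
hole: A = −π·20² = -1256.64, centroid at (46.00, 41.00).
ΣA = 13632.85 mm², ΣAx̄ = 746023.40 mm³, ΣAȳ = 942156.13 mm³.
x̄ = 746023.40/13632.85 = 54.72 mm; ȳ = 942156.13/13632.85 = 69.11 mm.

x̄ = 54.72 mm, ȳ = 69.11 mm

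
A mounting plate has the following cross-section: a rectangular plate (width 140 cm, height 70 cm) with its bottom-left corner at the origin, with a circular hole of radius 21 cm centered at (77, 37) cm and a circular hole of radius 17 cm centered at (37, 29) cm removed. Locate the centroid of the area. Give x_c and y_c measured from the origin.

plate: A = 140 × 70 = 9800.00, centroid at (70.00, 35.00).
hole 1: A = −π·21² = -1385.44, centroid at (77.00, 37.00).
hole 2: A = −π·17² = -907.92, centroid at (37.00, 29.00).
ΣA = 7506.64 cm², ΣAx_c = 545727.89 cm³, ΣAy_c = 265408.94 cm³.
x_c = 545727.89/7506.64 = 72.70 cm; y_c = 265408.94/7506.64 = 35.36 cm.

x_c = 72.70 cm, y_c = 35.36 cm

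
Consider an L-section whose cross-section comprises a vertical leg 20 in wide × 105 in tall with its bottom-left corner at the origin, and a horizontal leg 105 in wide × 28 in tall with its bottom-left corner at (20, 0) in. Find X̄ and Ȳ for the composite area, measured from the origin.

X̄ = 46.46 in, Ȳ = 30.04 in

vertical leg: A = 20 × 105 = 2100.00, centroid at (10.00, 52.50).
horizontal leg: A = 105 × 28 = 2940.00, centroid at (72.50, 14.00).
ΣA = 5040.00 in², ΣAX̄ = 234150.00 in³, ΣAȲ = 151410.00 in³.
X̄ = 234150.00/5040.00 = 46.46 in; Ȳ = 151410.00/5040.00 = 30.04 in.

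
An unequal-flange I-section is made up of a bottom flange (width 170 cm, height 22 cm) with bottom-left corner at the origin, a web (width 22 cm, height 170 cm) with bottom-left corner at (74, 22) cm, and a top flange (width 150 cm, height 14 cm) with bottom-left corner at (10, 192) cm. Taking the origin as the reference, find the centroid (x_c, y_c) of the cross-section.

Part | A | x̄ᵢ | ȳᵢ | A·x̄ᵢ | A·ȳᵢ
bottom flange | 3740.00 | 85.00 | 11.00 | 317900.00 | 41140.00
web | 3740.00 | 85.00 | 107.00 | 317900.00 | 400180.00
top flange | 2100.00 | 85.00 | 199.00 | 178500.00 | 417900.00
Σ | 9580.00 |  |  | 814300.00 | 859220.00
x_c = 814300.00 / 9580.00 = 85.00 cm
y_c = 859220.00 / 9580.00 = 89.69 cm

x_c = 85.00 cm, y_c = 89.69 cm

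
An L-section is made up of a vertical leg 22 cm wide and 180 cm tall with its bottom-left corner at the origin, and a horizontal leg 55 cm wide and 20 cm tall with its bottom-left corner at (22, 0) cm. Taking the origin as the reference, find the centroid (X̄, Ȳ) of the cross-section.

X̄ = 19.37 cm, Ȳ = 72.61 cm

vertical leg: A = 22 × 180 = 3960.00, centroid at (11.00, 90.00).
horizontal leg: A = 55 × 20 = 1100.00, centroid at (49.50, 10.00).
ΣA = 5060.00 cm²
ΣAX̄ = (3960.00)(11.00) + (1100.00)(49.50) = 98010.00 cm³
ΣAȲ = (3960.00)(90.00) + (1100.00)(10.00) = 367400.00 cm³
X̄ = 98010.00 / 5060.00 = 19.37 cm
Ȳ = 367400.00 / 5060.00 = 72.61 cm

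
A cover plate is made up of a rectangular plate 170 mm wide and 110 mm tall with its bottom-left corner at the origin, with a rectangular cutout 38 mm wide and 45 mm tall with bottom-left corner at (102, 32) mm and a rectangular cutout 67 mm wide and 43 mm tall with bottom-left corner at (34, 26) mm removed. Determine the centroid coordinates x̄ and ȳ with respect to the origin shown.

x̄ = 84.21 mm, ȳ = 56.59 mm

plate: A = 170 × 110 = 18700.00, centroid at (85.00, 55.00).
hole 1: A = −(38 × 45) = -1710.00, centroid at (121.00, 54.50).
hole 2: A = −(67 × 43) = -2881.00, centroid at (67.50, 47.50).
ΣA = 14109.00 mm², ΣAx̄ = 1188122.50 mm³, ΣAȳ = 798457.50 mm³.
x̄ = 1188122.50/14109.00 = 84.21 mm; ȳ = 798457.50/14109.00 = 56.59 mm.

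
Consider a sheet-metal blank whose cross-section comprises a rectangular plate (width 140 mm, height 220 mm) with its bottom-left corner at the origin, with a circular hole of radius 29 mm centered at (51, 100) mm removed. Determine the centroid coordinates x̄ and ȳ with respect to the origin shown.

plate: A = 140 × 220 = 30800.00, centroid at (70.00, 110.00).
hole: A = −π·29² = -2642.08, centroid at (51.00, 100.00).
ΣA = 28157.92 mm², ΣAx̄ = 2021253.95 mm³, ΣAȳ = 3123792.06 mm³.
x̄ = 2021253.95/28157.92 = 71.78 mm; ȳ = 3123792.06/28157.92 = 110.94 mm.

x̄ = 71.78 mm, ȳ = 110.94 mm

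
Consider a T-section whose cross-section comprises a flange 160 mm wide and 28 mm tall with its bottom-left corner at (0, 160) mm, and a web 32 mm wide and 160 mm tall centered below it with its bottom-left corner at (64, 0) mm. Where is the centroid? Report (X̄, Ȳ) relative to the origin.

X̄ = 80.00 mm, Ȳ = 123.87 mm

web: A = 32 × 160 = 5120.00, centroid at (80.00, 80.00).
flange: A = 160 × 28 = 4480.00, centroid at (80.00, 174.00).
ΣA = 9600.00 mm²
ΣAX̄ = (5120.00)(80.00) + (4480.00)(80.00) = 768000.00 mm³
ΣAȲ = (5120.00)(80.00) + (4480.00)(174.00) = 1189120.00 mm³
X̄ = 768000.00 / 9600.00 = 80.00 mm
Ȳ = 1189120.00 / 9600.00 = 123.87 mm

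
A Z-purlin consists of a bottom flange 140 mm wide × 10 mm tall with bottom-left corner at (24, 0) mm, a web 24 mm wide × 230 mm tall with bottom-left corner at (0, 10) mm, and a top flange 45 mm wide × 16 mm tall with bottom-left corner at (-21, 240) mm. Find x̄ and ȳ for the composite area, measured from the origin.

Part | A | x̄ᵢ | ȳᵢ | A·x̄ᵢ | A·ȳᵢ
bottom flange | 1400.00 | 94.00 | 5.00 | 131600.00 | 7000.00
web | 5520.00 | 12.00 | 125.00 | 66240.00 | 690000.00
top flange | 720.00 | 1.50 | 248.00 | 1080.00 | 178560.00
Σ | 7640.00 |  |  | 198920.00 | 875560.00
x̄ = 198920.00 / 7640.00 = 26.04 mm
ȳ = 875560.00 / 7640.00 = 114.60 mm

x̄ = 26.04 mm, ȳ = 114.60 mm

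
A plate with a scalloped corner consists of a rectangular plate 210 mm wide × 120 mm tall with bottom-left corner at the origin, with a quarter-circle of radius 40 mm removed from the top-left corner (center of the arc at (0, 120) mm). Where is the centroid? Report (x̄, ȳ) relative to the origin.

plate: A = 210 × 120 = 25200.00, centroid at (105.00, 60.00).
removed quarter-circle: A = −¼π·40² = -1256.64, centroid at (16.98, 103.02).
ΣA = 23943.36 mm²
ΣAx̄ = (25200.00)(105.00) + (-1256.64)(16.98) = 2624666.67 mm³
ΣAȳ = (25200.00)(60.00) + (-1256.64)(103.02) = 1382536.89 mm³
x̄ = 2624666.67 / 23943.36 = 109.62 mm
ȳ = 1382536.89 / 23943.36 = 57.74 mm

x̄ = 109.62 mm, ȳ = 57.74 mm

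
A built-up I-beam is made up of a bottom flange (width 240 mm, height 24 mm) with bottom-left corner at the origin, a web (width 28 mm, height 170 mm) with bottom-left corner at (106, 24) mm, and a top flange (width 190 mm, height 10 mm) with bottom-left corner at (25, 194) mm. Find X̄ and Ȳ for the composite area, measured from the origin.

X̄ = 120.00 mm, Ȳ = 77.78 mm

bottom flange: A = 240 × 24 = 5760.00, centroid at (120.00, 12.00).
web: A = 28 × 170 = 4760.00, centroid at (120.00, 109.00).
top flange: A = 190 × 10 = 1900.00, centroid at (120.00, 199.00).
ΣA = 12420.00 mm², ΣAX̄ = 1490400.00 mm³, ΣAȲ = 966060.00 mm³.
X̄ = 1490400.00/12420.00 = 120.00 mm; Ȳ = 966060.00/12420.00 = 77.78 mm.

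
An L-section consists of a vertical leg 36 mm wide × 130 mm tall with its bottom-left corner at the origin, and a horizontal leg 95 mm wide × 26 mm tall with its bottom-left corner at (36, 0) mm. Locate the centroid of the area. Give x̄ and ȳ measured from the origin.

x̄ = 40.63 mm, ȳ = 47.04 mm

vertical leg: A = 36 × 130 = 4680.00, centroid at (18.00, 65.00).
horizontal leg: A = 95 × 26 = 2470.00, centroid at (83.50, 13.00).
ΣA = 7150.00 mm², ΣAx̄ = 290485.00 mm³, ΣAȳ = 336310.00 mm³.
x̄ = 290485.00/7150.00 = 40.63 mm; ȳ = 336310.00/7150.00 = 47.04 mm.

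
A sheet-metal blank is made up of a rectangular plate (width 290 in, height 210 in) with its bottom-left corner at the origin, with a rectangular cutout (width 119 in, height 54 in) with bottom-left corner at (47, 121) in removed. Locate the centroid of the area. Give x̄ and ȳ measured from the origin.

x̄ = 149.54 in, ȳ = 99.93 in

Part | A | x̄ᵢ | ȳᵢ | A·x̄ᵢ | A·ȳᵢ
plate | 60900.00 | 145.00 | 105.00 | 8830500.00 | 6394500.00
hole | -6426.00 | 106.50 | 148.00 | -684369.00 | -951048.00
Σ | 54474.00 |  |  | 8146131.00 | 5443452.00
x̄ = 8146131.00 / 54474.00 = 149.54 in
ȳ = 5443452.00 / 54474.00 = 99.93 in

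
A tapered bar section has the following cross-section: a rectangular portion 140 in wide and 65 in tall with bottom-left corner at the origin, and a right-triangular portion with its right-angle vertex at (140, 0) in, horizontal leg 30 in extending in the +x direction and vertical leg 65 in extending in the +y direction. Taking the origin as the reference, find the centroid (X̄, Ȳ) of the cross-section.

X̄ = 77.74 in, Ȳ = 31.45 in

rectangular portion: A = 140 × 65 = 9100.00, centroid at (70.00, 32.50).
triangular portion: A = ½·30·65 = 975.00, centroid at (150.00, 21.67).
ΣA = 10075.00 in², ΣAX̄ = 783250.00 in³, ΣAȲ = 316875.00 in³.
X̄ = 783250.00/10075.00 = 77.74 in; Ȳ = 316875.00/10075.00 = 31.45 in.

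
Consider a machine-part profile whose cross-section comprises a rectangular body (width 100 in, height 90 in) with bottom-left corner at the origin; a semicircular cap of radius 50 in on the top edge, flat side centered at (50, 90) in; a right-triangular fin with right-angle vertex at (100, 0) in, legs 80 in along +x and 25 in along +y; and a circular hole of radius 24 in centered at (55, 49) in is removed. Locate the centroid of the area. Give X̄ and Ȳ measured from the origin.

X̄ = 55.58 in, Ȳ = 62.84 in

Part | A | x̄ᵢ | ȳᵢ | A·x̄ᵢ | A·ȳᵢ
rectangular body | 9000.00 | 50.00 | 45.00 | 450000.00 | 405000.00
semicircular top | 3926.99 | 50.00 | 111.22 | 196349.54 | 436762.51
triangular fin | 1000.00 | 126.67 | 8.33 | 126666.67 | 8333.33
hole | -1809.56 | 55.00 | 49.00 | -99525.66 | -88668.31
Σ | 12117.43 |  |  | 673490.55 | 761427.53
X̄ = 673490.55 / 12117.43 = 55.58 in
Ȳ = 761427.53 / 12117.43 = 62.84 in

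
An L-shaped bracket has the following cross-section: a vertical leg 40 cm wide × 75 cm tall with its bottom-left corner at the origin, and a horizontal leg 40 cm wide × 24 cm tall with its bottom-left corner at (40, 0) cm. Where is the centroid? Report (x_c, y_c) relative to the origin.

x_c = 29.70 cm, y_c = 31.32 cm

Part | A | x̄ᵢ | ȳᵢ | A·x̄ᵢ | A·ȳᵢ
vertical leg | 3000.00 | 20.00 | 37.50 | 60000.00 | 112500.00
horizontal leg | 960.00 | 60.00 | 12.00 | 57600.00 | 11520.00
Σ | 3960.00 |  |  | 117600.00 | 124020.00
x_c = 117600.00 / 3960.00 = 29.70 cm
y_c = 124020.00 / 3960.00 = 31.32 cm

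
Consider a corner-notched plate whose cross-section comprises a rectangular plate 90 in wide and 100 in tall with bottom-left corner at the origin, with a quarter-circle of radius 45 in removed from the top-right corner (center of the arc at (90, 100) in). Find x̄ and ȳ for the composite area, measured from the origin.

x̄ = 39.44 in, ȳ = 43.37 in

Part | A | x̄ᵢ | ȳᵢ | A·x̄ᵢ | A·ȳᵢ
plate | 9000.00 | 45.00 | 50.00 | 405000.00 | 450000.00
removed quarter-circle | -1590.43 | 70.90 | 80.90 | -112763.82 | -128668.13
Σ | 7409.57 |  |  | 292236.18 | 321331.87
x̄ = 292236.18 / 7409.57 = 39.44 in
ȳ = 321331.87 / 7409.57 = 43.37 in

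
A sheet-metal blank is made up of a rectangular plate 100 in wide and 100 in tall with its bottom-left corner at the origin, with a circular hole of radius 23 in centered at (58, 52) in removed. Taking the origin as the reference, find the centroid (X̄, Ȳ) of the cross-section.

X̄ = 48.41 in, Ȳ = 49.60 in

Part | A | x̄ᵢ | ȳᵢ | A·x̄ᵢ | A·ȳᵢ
plate | 10000.00 | 50.00 | 50.00 | 500000.00 | 500000.00
hole | -1661.90 | 58.00 | 52.00 | -96390.35 | -86418.93
Σ | 8338.10 |  |  | 403609.65 | 413581.07
X̄ = 403609.65 / 8338.10 = 48.41 in
Ȳ = 413581.07 / 8338.10 = 49.60 in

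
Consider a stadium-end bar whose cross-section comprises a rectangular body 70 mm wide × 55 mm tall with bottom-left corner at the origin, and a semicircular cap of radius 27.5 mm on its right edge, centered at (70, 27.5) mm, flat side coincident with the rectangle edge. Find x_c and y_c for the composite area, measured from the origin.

x_c = 46.00 mm, y_c = 27.50 mm

rectangular body: A = 70 × 55 = 3850.00, centroid at (35.00, 27.50).
semicircular end: A = ½π·27.5² = 1187.91, centroid at (81.67, 27.50).
ΣA = 5037.91 mm², ΣAx_c = 231768.61 mm³, ΣAy_c = 138542.65 mm³.
x_c = 231768.61/5037.91 = 46.00 mm; y_c = 138542.65/5037.91 = 27.50 mm.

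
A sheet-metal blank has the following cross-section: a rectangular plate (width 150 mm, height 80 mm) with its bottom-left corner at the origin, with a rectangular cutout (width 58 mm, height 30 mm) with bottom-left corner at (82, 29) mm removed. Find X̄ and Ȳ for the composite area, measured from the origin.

plate: A = 150 × 80 = 12000.00, centroid at (75.00, 40.00).
hole: A = −(58 × 30) = -1740.00, centroid at (111.00, 44.00).
ΣA = 10260.00 mm², ΣAX̄ = 706860.00 mm³, ΣAȲ = 403440.00 mm³.
X̄ = 706860.00/10260.00 = 68.89 mm; Ȳ = 403440.00/10260.00 = 39.32 mm.

X̄ = 68.89 mm, Ȳ = 39.32 mm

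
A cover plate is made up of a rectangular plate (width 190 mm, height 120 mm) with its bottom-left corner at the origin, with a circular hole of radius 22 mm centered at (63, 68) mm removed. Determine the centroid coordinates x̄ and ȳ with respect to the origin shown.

plate: A = 190 × 120 = 22800.00, centroid at (95.00, 60.00).
hole: A = −π·22² = -1520.53, centroid at (63.00, 68.00).
ΣA = 21279.47 mm², ΣAx̄ = 2070206.56 mm³, ΣAȳ = 1264603.90 mm³.
x̄ = 2070206.56/21279.47 = 97.29 mm; ȳ = 1264603.90/21279.47 = 59.43 mm.

x̄ = 97.29 mm, ȳ = 59.43 mm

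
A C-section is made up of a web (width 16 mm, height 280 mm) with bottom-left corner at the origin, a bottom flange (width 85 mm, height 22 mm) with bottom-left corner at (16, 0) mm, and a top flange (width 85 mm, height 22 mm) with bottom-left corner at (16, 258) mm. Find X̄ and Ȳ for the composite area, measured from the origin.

X̄ = 30.98 mm, Ȳ = 140.00 mm

Part | A | x̄ᵢ | ȳᵢ | A·x̄ᵢ | A·ȳᵢ
web | 4480.00 | 8.00 | 140.00 | 35840.00 | 627200.00
bottom flange | 1870.00 | 58.50 | 11.00 | 109395.00 | 20570.00
top flange | 1870.00 | 58.50 | 269.00 | 109395.00 | 503030.00
Σ | 8220.00 |  |  | 254630.00 | 1150800.00
X̄ = 254630.00 / 8220.00 = 30.98 mm
Ȳ = 1150800.00 / 8220.00 = 140.00 mm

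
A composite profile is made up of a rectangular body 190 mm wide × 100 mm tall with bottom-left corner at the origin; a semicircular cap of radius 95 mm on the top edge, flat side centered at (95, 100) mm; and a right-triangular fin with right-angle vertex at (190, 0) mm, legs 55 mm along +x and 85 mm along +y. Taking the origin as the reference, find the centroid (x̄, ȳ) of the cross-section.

x̄ = 102.46 mm, ȳ = 84.63 mm

rectangular body: A = 190 × 100 = 19000.00, centroid at (95.00, 50.00).
semicircular top: A = ½π·95² = 14176.44, centroid at (95.00, 140.32).
triangular fin: A = ½·55·85 = 2337.50, centroid at (208.33, 28.33).
ΣA = 35513.94 mm², ΣAx̄ = 3638740.67 mm³, ΣAȳ = 3005456.18 mm³.
x̄ = 3638740.67/35513.94 = 102.46 mm; ȳ = 3005456.18/35513.94 = 84.63 mm.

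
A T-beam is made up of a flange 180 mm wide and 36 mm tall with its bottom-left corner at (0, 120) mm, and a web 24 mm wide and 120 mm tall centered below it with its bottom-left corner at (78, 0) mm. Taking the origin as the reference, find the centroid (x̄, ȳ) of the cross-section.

Part | A | x̄ᵢ | ȳᵢ | A·x̄ᵢ | A·ȳᵢ
web | 2880.00 | 90.00 | 60.00 | 259200.00 | 172800.00
flange | 6480.00 | 90.00 | 138.00 | 583200.00 | 894240.00
Σ | 9360.00 |  |  | 842400.00 | 1067040.00
x̄ = 842400.00 / 9360.00 = 90.00 mm
ȳ = 1067040.00 / 9360.00 = 114.00 mm

x̄ = 90.00 mm, ȳ = 114.00 mm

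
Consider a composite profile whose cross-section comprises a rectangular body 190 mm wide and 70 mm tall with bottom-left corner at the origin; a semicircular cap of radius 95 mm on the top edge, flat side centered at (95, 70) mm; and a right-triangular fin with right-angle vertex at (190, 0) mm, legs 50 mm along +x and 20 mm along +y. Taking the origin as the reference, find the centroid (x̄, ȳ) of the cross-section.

x̄ = 97.00 mm, ȳ = 72.66 mm

Part | A | x̄ᵢ | ȳᵢ | A·x̄ᵢ | A·ȳᵢ
rectangular body | 13300.00 | 95.00 | 35.00 | 1263500.00 | 465500.00
semicircular top | 14176.44 | 95.00 | 110.32 | 1346761.50 | 1563933.91
triangular fin | 500.00 | 206.67 | 6.67 | 103333.33 | 3333.33
Σ | 27976.44 |  |  | 2713594.83 | 2032767.25
x̄ = 2713594.83 / 27976.44 = 97.00 mm
ȳ = 2032767.25 / 27976.44 = 72.66 mm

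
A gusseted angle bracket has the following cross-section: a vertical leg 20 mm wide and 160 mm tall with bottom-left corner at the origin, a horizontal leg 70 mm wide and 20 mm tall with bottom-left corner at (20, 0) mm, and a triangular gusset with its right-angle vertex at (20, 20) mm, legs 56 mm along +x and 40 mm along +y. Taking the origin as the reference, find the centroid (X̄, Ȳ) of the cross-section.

X̄ = 26.63 mm, Ȳ = 53.73 mm

vertical leg: A = 20 × 160 = 3200.00, centroid at (10.00, 80.00).
horizontal leg: A = 70 × 20 = 1400.00, centroid at (55.00, 10.00).
gusset: A = ½·56·40 = 1120.00, centroid at (38.67, 33.33).
ΣA = 5720.00 mm²
ΣAX̄ = (3200.00)(10.00) + (1400.00)(55.00) + (1120.00)(38.67) = 152306.67 mm³
ΣAȲ = (3200.00)(80.00) + (1400.00)(10.00) + (1120.00)(33.33) = 307333.33 mm³
X̄ = 152306.67 / 5720.00 = 26.63 mm
Ȳ = 307333.33 / 5720.00 = 53.73 mm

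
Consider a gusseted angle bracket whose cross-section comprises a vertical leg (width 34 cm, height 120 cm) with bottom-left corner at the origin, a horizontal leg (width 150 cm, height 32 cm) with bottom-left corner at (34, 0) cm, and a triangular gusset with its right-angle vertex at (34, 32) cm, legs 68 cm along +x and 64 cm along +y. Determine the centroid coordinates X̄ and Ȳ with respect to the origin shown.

X̄ = 64.75 cm, Ȳ = 39.59 cm

vertical leg: A = 34 × 120 = 4080.00, centroid at (17.00, 60.00).
horizontal leg: A = 150 × 32 = 4800.00, centroid at (109.00, 16.00).
gusset: A = ½·68·64 = 2176.00, centroid at (56.67, 53.33).
ΣA = 11056.00 cm²
ΣAX̄ = (4080.00)(17.00) + (4800.00)(109.00) + (2176.00)(56.67) = 715866.67 cm³
ΣAȲ = (4080.00)(60.00) + (4800.00)(16.00) + (2176.00)(53.33) = 437653.33 cm³
X̄ = 715866.67 / 11056.00 = 64.75 cm
Ȳ = 437653.33 / 11056.00 = 39.59 cm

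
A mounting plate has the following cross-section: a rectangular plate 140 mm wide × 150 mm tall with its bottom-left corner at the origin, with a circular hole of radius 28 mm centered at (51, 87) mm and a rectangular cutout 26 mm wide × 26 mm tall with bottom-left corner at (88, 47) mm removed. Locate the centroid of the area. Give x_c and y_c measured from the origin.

x_c = 71.45 mm, y_c = 73.91 mm

Part | A | x̄ᵢ | ȳᵢ | A·x̄ᵢ | A·ȳᵢ
plate | 21000.00 | 70.00 | 75.00 | 1470000.00 | 1575000.00
hole 1 | -2463.01 | 51.00 | 87.00 | -125613.44 | -214281.75
hole 2 | -676.00 | 101.00 | 60.00 | -68276.00 | -40560.00
Σ | 17860.99 |  |  | 1276110.56 | 1320158.25
x_c = 1276110.56 / 17860.99 = 71.45 mm
y_c = 1320158.25 / 17860.99 = 73.91 mm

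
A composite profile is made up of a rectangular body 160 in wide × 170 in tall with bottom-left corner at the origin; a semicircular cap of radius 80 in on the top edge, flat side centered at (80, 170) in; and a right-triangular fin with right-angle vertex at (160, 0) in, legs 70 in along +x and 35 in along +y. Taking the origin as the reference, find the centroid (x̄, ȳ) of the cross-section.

rectangular body: A = 160 × 170 = 27200.00, centroid at (80.00, 85.00).
semicircular top: A = ½π·80² = 10053.10, centroid at (80.00, 203.95).
triangular fin: A = ½·70·35 = 1225.00, centroid at (183.33, 11.67).
ΣA = 38478.10 in², ΣAx̄ = 3204831.05 in³, ΣAȳ = 4376651.40 in³.
x̄ = 3204831.05/38478.10 = 83.29 in; ȳ = 4376651.40/38478.10 = 113.74 in.

x̄ = 83.29 in, ȳ = 113.74 in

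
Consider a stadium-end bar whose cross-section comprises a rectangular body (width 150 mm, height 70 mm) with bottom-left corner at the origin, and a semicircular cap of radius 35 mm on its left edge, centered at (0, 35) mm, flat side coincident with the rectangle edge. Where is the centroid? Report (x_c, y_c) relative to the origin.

Part | A | x̄ᵢ | ȳᵢ | A·x̄ᵢ | A·ȳᵢ
rectangular body | 10500.00 | 75.00 | 35.00 | 787500.00 | 367500.00
semicircular end | 1924.23 | -14.85 | 35.00 | -28583.33 | 67347.89
Σ | 12424.23 |  |  | 758916.67 | 434847.89
x_c = 758916.67 / 12424.23 = 61.08 mm
y_c = 434847.89 / 12424.23 = 35.00 mm

x_c = 61.08 mm, y_c = 35.00 mm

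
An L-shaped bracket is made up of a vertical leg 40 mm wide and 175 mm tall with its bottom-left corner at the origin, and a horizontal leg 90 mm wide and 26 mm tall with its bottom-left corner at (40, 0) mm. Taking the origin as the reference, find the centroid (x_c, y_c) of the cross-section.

vertical leg: A = 40 × 175 = 7000.00, centroid at (20.00, 87.50).
horizontal leg: A = 90 × 26 = 2340.00, centroid at (85.00, 13.00).
ΣA = 9340.00 mm², ΣAx_c = 338900.00 mm³, ΣAy_c = 642920.00 mm³.
x_c = 338900.00/9340.00 = 36.28 mm; y_c = 642920.00/9340.00 = 68.84 mm.

x_c = 36.28 mm, y_c = 68.84 mm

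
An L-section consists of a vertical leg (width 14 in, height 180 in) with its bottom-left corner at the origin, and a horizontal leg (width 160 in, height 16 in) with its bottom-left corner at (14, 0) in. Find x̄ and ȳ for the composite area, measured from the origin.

x̄ = 50.84 in, ȳ = 48.68 in

vertical leg: A = 14 × 180 = 2520.00, centroid at (7.00, 90.00).
horizontal leg: A = 160 × 16 = 2560.00, centroid at (94.00, 8.00).
ΣA = 5080.00 in², ΣAx̄ = 258280.00 in³, ΣAȳ = 247280.00 in³.
x̄ = 258280.00/5080.00 = 50.84 in; ȳ = 247280.00/5080.00 = 48.68 in.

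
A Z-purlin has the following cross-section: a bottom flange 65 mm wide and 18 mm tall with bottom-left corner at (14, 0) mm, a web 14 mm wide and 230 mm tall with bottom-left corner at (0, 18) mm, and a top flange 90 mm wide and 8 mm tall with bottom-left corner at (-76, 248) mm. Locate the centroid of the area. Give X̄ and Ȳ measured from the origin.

X̄ = 10.69 mm, Ȳ = 121.38 mm

bottom flange: A = 65 × 18 = 1170.00, centroid at (46.50, 9.00).
web: A = 14 × 230 = 3220.00, centroid at (7.00, 133.00).
top flange: A = 90 × 8 = 720.00, centroid at (-31.00, 252.00).
ΣA = 5110.00 mm², ΣAX̄ = 54625.00 mm³, ΣAȲ = 620230.00 mm³.
X̄ = 54625.00/5110.00 = 10.69 mm; Ȳ = 620230.00/5110.00 = 121.38 mm.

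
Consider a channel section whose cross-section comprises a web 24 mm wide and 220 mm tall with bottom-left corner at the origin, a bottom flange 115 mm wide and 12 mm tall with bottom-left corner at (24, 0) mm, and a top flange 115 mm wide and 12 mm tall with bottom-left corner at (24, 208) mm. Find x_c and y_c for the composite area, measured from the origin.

x_c = 35.86 mm, y_c = 110.00 mm

web: A = 24 × 220 = 5280.00, centroid at (12.00, 110.00).
bottom flange: A = 115 × 12 = 1380.00, centroid at (81.50, 6.00).
top flange: A = 115 × 12 = 1380.00, centroid at (81.50, 214.00).
ΣA = 8040.00 mm², ΣAx_c = 288300.00 mm³, ΣAy_c = 884400.00 mm³.
x_c = 288300.00/8040.00 = 35.86 mm; y_c = 884400.00/8040.00 = 110.00 mm.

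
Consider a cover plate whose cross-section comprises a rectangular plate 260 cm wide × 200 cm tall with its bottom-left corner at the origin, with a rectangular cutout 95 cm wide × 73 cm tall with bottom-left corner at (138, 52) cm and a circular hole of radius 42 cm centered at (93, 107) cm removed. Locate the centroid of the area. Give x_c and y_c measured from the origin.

plate: A = 260 × 200 = 52000.00, centroid at (130.00, 100.00).
hole 1: A = −(95 × 73) = -6935.00, centroid at (185.50, 88.50).
hole 2: A = −π·42² = -5541.77, centroid at (93.00, 107.00).
ΣA = 39523.23 cm²
ΣAx_c = (52000.00)(130.00) + (-6935.00)(185.50) + (-5541.77)(93.00) = 4958172.94 cm³
ΣAy_c = (52000.00)(100.00) + (-6935.00)(88.50) + (-5541.77)(107.00) = 3993283.17 cm³
x_c = 4958172.94 / 39523.23 = 125.45 cm
y_c = 3993283.17 / 39523.23 = 101.04 cm

x_c = 125.45 cm, y_c = 101.04 cm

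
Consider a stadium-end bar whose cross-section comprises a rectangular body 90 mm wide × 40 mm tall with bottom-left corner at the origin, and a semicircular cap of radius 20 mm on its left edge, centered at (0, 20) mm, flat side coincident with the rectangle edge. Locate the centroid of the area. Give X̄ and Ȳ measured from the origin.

Part | A | x̄ᵢ | ȳᵢ | A·x̄ᵢ | A·ȳᵢ
rectangular body | 3600.00 | 45.00 | 20.00 | 162000.00 | 72000.00
semicircular end | 628.32 | -8.49 | 20.00 | -5333.33 | 12566.37
Σ | 4228.32 |  |  | 156666.67 | 84566.37
X̄ = 156666.67 / 4228.32 = 37.05 mm
Ȳ = 84566.37 / 4228.32 = 20.00 mm

X̄ = 37.05 mm, Ȳ = 20.00 mm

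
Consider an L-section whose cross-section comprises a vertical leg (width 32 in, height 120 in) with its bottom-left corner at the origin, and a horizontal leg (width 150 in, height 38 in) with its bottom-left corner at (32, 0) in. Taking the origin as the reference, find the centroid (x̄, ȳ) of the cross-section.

x̄ = 70.37 in, ȳ = 35.50 in

vertical leg: A = 32 × 120 = 3840.00, centroid at (16.00, 60.00).
horizontal leg: A = 150 × 38 = 5700.00, centroid at (107.00, 19.00).
ΣA = 9540.00 in², ΣAx̄ = 671340.00 in³, ΣAȳ = 338700.00 in³.
x̄ = 671340.00/9540.00 = 70.37 in; ȳ = 338700.00/9540.00 = 35.50 in.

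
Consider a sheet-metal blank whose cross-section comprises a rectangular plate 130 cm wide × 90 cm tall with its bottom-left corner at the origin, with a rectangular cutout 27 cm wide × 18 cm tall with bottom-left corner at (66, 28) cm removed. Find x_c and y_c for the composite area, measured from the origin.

x_c = 64.37 cm, y_c = 45.35 cm

Part | A | x̄ᵢ | ȳᵢ | A·x̄ᵢ | A·ȳᵢ
plate | 11700.00 | 65.00 | 45.00 | 760500.00 | 526500.00
hole | -486.00 | 79.50 | 37.00 | -38637.00 | -17982.00
Σ | 11214.00 |  |  | 721863.00 | 508518.00
x_c = 721863.00 / 11214.00 = 64.37 cm
y_c = 508518.00 / 11214.00 = 45.35 cm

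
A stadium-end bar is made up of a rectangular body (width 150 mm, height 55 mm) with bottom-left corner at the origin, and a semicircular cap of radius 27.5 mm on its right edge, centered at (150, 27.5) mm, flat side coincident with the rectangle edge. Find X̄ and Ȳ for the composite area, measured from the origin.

rectangular body: A = 150 × 55 = 8250.00, centroid at (75.00, 27.50).
semicircular end: A = ½π·27.5² = 1187.91, centroid at (161.67, 27.50).
ΣA = 9437.91 mm²
ΣAX̄ = (8250.00)(75.00) + (1187.91)(161.67) = 810801.79 mm³
ΣAȲ = (8250.00)(27.50) + (1187.91)(27.50) = 259542.65 mm³
X̄ = 810801.79 / 9437.91 = 85.91 mm
Ȳ = 259542.65 / 9437.91 = 27.50 mm

X̄ = 85.91 mm, Ȳ = 27.50 mm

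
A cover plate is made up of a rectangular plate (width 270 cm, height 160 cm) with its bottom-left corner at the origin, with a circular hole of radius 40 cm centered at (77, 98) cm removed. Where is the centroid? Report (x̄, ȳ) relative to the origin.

x̄ = 142.64 cm, ȳ = 77.63 cm

plate: A = 270 × 160 = 43200.00, centroid at (135.00, 80.00).
hole: A = −π·40² = -5026.55, centroid at (77.00, 98.00).
ΣA = 38173.45 cm², ΣAx̄ = 5444955.79 cm³, ΣAȳ = 2963398.27 cm³.
x̄ = 5444955.79/38173.45 = 142.64 cm; ȳ = 2963398.27/38173.45 = 77.63 cm.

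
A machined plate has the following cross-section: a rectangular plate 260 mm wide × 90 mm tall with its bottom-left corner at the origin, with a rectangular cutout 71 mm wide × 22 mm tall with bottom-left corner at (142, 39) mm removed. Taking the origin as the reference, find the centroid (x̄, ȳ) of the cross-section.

x̄ = 126.60 mm, ȳ = 44.64 mm

plate: A = 260 × 90 = 23400.00, centroid at (130.00, 45.00).
hole: A = −(71 × 22) = -1562.00, centroid at (177.50, 50.00).
ΣA = 21838.00 mm²
ΣAx̄ = (23400.00)(130.00) + (-1562.00)(177.50) = 2764745.00 mm³
ΣAȳ = (23400.00)(45.00) + (-1562.00)(50.00) = 974900.00 mm³
x̄ = 2764745.00 / 21838.00 = 126.60 mm
ȳ = 974900.00 / 21838.00 = 44.64 mm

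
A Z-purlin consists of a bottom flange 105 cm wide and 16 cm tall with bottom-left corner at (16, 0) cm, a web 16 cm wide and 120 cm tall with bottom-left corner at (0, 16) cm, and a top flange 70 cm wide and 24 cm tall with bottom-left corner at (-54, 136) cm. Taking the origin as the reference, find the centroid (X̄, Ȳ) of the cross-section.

bottom flange: A = 105 × 16 = 1680.00, centroid at (68.50, 8.00).
web: A = 16 × 120 = 1920.00, centroid at (8.00, 76.00).
top flange: A = 70 × 24 = 1680.00, centroid at (-19.00, 148.00).
ΣA = 5280.00 cm², ΣAX̄ = 98520.00 cm³, ΣAȲ = 408000.00 cm³.
X̄ = 98520.00/5280.00 = 18.66 cm; Ȳ = 408000.00/5280.00 = 77.27 cm.

X̄ = 18.66 cm, Ȳ = 77.27 cm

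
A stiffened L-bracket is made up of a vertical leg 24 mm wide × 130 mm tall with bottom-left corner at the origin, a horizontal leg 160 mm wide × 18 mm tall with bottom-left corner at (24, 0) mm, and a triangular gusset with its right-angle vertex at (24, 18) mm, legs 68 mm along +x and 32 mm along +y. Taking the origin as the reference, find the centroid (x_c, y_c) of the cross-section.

x_c = 54.70 mm, y_c = 36.67 mm

vertical leg: A = 24 × 130 = 3120.00, centroid at (12.00, 65.00).
horizontal leg: A = 160 × 18 = 2880.00, centroid at (104.00, 9.00).
gusset: A = ½·68·32 = 1088.00, centroid at (46.67, 28.67).
ΣA = 7088.00 mm², ΣAx_c = 387733.33 mm³, ΣAy_c = 259909.33 mm³.
x_c = 387733.33/7088.00 = 54.70 mm; y_c = 259909.33/7088.00 = 36.67 mm.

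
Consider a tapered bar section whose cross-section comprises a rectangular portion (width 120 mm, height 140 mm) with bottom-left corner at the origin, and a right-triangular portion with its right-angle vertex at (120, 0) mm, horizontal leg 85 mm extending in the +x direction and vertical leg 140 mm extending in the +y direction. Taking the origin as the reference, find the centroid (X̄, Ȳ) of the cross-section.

X̄ = 83.10 mm, Ȳ = 63.90 mm

rectangular portion: A = 120 × 140 = 16800.00, centroid at (60.00, 70.00).
triangular portion: A = ½·85·140 = 5950.00, centroid at (148.33, 46.67).
ΣA = 22750.00 mm², ΣAX̄ = 1890583.33 mm³, ΣAȲ = 1453666.67 mm³.
X̄ = 1890583.33/22750.00 = 83.10 mm; Ȳ = 1453666.67/22750.00 = 63.90 mm.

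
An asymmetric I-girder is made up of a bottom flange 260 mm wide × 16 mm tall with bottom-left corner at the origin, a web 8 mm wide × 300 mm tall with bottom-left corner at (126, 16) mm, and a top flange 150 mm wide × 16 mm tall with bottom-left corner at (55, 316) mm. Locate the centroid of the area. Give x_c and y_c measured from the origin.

bottom flange: A = 260 × 16 = 4160.00, centroid at (130.00, 8.00).
web: A = 8 × 300 = 2400.00, centroid at (130.00, 166.00).
top flange: A = 150 × 16 = 2400.00, centroid at (130.00, 324.00).
ΣA = 8960.00 mm²
ΣAx_c = (4160.00)(130.00) + (2400.00)(130.00) + (2400.00)(130.00) = 1164800.00 mm³
ΣAy_c = (4160.00)(8.00) + (2400.00)(166.00) + (2400.00)(324.00) = 1209280.00 mm³
x_c = 1164800.00 / 8960.00 = 130.00 mm
y_c = 1209280.00 / 8960.00 = 134.96 mm

x_c = 130.00 mm, y_c = 134.96 mm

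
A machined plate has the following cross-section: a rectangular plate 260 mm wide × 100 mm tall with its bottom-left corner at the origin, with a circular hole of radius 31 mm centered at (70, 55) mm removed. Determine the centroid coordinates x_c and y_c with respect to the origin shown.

x_c = 137.88 mm, y_c = 49.34 mm

plate: A = 260 × 100 = 26000.00, centroid at (130.00, 50.00).
hole: A = −π·31² = -3019.07, centroid at (70.00, 55.00).
ΣA = 22980.93 mm²
ΣAx_c = (26000.00)(130.00) + (-3019.07)(70.00) = 3168665.06 mm³
ΣAy_c = (26000.00)(50.00) + (-3019.07)(55.00) = 1133951.12 mm³
x_c = 3168665.06 / 22980.93 = 137.88 mm
y_c = 1133951.12 / 22980.93 = 49.34 mm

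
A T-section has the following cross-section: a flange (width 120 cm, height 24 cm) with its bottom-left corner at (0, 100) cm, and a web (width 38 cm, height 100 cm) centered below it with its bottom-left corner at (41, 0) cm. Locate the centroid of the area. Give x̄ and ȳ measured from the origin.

web: A = 38 × 100 = 3800.00, centroid at (60.00, 50.00).
flange: A = 120 × 24 = 2880.00, centroid at (60.00, 112.00).
ΣA = 6680.00 cm²
ΣAx̄ = (3800.00)(60.00) + (2880.00)(60.00) = 400800.00 cm³
ΣAȳ = (3800.00)(50.00) + (2880.00)(112.00) = 512560.00 cm³
x̄ = 400800.00 / 6680.00 = 60.00 cm
ȳ = 512560.00 / 6680.00 = 76.73 cm

x̄ = 60.00 cm, ȳ = 76.73 cm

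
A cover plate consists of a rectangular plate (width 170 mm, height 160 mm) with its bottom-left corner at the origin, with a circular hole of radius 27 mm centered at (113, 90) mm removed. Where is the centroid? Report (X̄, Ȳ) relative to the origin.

X̄ = 82.43 mm, Ȳ = 79.08 mm

plate: A = 170 × 160 = 27200.00, centroid at (85.00, 80.00).
hole: A = −π·27² = -2290.22, centroid at (113.00, 90.00).
ΣA = 24909.78 mm², ΣAX̄ = 2053205.02 mm³, ΣAȲ = 1969880.11 mm³.
X̄ = 2053205.02/24909.78 = 82.43 mm; Ȳ = 1969880.11/24909.78 = 79.08 mm.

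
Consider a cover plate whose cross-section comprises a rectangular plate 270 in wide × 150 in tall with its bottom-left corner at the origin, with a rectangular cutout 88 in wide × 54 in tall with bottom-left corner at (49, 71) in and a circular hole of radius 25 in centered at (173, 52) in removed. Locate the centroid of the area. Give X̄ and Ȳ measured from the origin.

X̄ = 138.70 in, Ȳ = 73.10 in

plate: A = 270 × 150 = 40500.00, centroid at (135.00, 75.00).
hole 1: A = −(88 × 54) = -4752.00, centroid at (93.00, 98.00).
hole 2: A = −π·25² = -1963.50, centroid at (173.00, 52.00).
ΣA = 33784.50 in², ΣAX̄ = 4685879.29 in³, ΣAȲ = 2469702.24 in³.
X̄ = 4685879.29/33784.50 = 138.70 in; Ȳ = 2469702.24/33784.50 = 73.10 in.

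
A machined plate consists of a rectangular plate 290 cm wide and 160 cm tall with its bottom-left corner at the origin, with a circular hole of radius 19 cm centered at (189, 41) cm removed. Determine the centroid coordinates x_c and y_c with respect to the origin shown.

x_c = 143.90 cm, y_c = 80.98 cm

Part | A | x̄ᵢ | ȳᵢ | A·x̄ᵢ | A·ȳᵢ
plate | 46400.00 | 145.00 | 80.00 | 6728000.00 | 3712000.00
hole | -1134.11 | 189.00 | 41.00 | -214347.73 | -46498.71
Σ | 45265.89 |  |  | 6513652.27 | 3665501.29
x_c = 6513652.27 / 45265.89 = 143.90 cm
y_c = 3665501.29 / 45265.89 = 80.98 cm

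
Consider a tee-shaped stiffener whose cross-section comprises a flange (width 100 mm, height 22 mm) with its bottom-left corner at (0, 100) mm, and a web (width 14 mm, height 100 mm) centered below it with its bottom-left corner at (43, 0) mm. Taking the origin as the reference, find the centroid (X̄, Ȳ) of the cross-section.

Part | A | x̄ᵢ | ȳᵢ | A·x̄ᵢ | A·ȳᵢ
web | 1400.00 | 50.00 | 50.00 | 70000.00 | 70000.00
flange | 2200.00 | 50.00 | 111.00 | 110000.00 | 244200.00
Σ | 3600.00 |  |  | 180000.00 | 314200.00
X̄ = 180000.00 / 3600.00 = 50.00 mm
Ȳ = 314200.00 / 3600.00 = 87.28 mm

X̄ = 50.00 mm, Ȳ = 87.28 mm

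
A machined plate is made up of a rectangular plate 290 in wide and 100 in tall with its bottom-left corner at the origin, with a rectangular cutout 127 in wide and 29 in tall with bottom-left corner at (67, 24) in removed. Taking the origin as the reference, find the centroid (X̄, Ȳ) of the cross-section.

X̄ = 147.11 in, Ȳ = 51.67 in

Part | A | x̄ᵢ | ȳᵢ | A·x̄ᵢ | A·ȳᵢ
plate | 29000.00 | 145.00 | 50.00 | 4205000.00 | 1450000.00
hole | -3683.00 | 130.50 | 38.50 | -480631.50 | -141795.50
Σ | 25317.00 |  |  | 3724368.50 | 1308204.50
X̄ = 3724368.50 / 25317.00 = 147.11 in
Ȳ = 1308204.50 / 25317.00 = 51.67 in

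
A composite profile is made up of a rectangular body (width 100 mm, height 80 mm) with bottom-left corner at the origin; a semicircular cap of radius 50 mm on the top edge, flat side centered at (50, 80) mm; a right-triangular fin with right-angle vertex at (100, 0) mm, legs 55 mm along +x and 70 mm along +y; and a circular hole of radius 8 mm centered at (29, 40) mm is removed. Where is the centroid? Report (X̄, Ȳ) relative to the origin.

X̄ = 59.95 mm, Ȳ = 55.26 mm

rectangular body: A = 100 × 80 = 8000.00, centroid at (50.00, 40.00).
semicircular top: A = ½π·50² = 3926.99, centroid at (50.00, 101.22).
triangular fin: A = ½·55·70 = 1925.00, centroid at (118.33, 23.33).
hole: A = −π·8² = -201.06, centroid at (29.00, 40.00).
ΣA = 13650.93 mm², ΣAX̄ = 818310.41 mm³, ΣAȲ = 754366.79 mm³.
X̄ = 818310.41/13650.93 = 59.95 mm; Ȳ = 754366.79/13650.93 = 55.26 mm.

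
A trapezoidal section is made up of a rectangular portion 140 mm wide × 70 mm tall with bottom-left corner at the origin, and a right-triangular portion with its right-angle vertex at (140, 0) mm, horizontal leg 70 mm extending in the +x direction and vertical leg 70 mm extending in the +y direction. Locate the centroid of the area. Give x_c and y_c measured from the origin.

rectangular portion: A = 140 × 70 = 9800.00, centroid at (70.00, 35.00).
triangular portion: A = ½·70·70 = 2450.00, centroid at (163.33, 23.33).
ΣA = 12250.00 mm²
ΣAx_c = (9800.00)(70.00) + (2450.00)(163.33) = 1086166.67 mm³
ΣAy_c = (9800.00)(35.00) + (2450.00)(23.33) = 400166.67 mm³
x_c = 1086166.67 / 12250.00 = 88.67 mm
y_c = 400166.67 / 12250.00 = 32.67 mm

x_c = 88.67 mm, y_c = 32.67 mm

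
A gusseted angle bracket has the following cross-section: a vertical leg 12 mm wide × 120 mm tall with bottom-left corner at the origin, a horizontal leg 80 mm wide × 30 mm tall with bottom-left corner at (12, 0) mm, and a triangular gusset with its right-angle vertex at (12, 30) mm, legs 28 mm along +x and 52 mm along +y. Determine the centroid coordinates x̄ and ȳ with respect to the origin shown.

vertical leg: A = 12 × 120 = 1440.00, centroid at (6.00, 60.00).
horizontal leg: A = 80 × 30 = 2400.00, centroid at (52.00, 15.00).
gusset: A = ½·28·52 = 728.00, centroid at (21.33, 47.33).
ΣA = 4568.00 mm²
ΣAx̄ = (1440.00)(6.00) + (2400.00)(52.00) + (728.00)(21.33) = 148970.67 mm³
ΣAȳ = (1440.00)(60.00) + (2400.00)(15.00) + (728.00)(47.33) = 156858.67 mm³
x̄ = 148970.67 / 4568.00 = 32.61 mm
ȳ = 156858.67 / 4568.00 = 34.34 mm

x̄ = 32.61 mm, ȳ = 34.34 mm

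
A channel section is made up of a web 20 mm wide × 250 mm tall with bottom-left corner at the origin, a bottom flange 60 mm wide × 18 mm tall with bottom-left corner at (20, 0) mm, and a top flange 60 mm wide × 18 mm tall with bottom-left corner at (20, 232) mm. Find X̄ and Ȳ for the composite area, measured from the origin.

X̄ = 22.07 mm, Ȳ = 125.00 mm

web: A = 20 × 250 = 5000.00, centroid at (10.00, 125.00).
bottom flange: A = 60 × 18 = 1080.00, centroid at (50.00, 9.00).
top flange: A = 60 × 18 = 1080.00, centroid at (50.00, 241.00).
ΣA = 7160.00 mm², ΣAX̄ = 158000.00 mm³, ΣAȲ = 895000.00 mm³.
X̄ = 158000.00/7160.00 = 22.07 mm; Ȳ = 895000.00/7160.00 = 125.00 mm.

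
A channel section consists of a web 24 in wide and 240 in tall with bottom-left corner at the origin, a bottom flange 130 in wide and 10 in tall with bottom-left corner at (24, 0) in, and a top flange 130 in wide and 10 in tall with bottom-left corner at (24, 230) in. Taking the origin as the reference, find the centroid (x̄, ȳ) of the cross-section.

x̄ = 35.95 in, ȳ = 120.00 in

Part | A | x̄ᵢ | ȳᵢ | A·x̄ᵢ | A·ȳᵢ
web | 5760.00 | 12.00 | 120.00 | 69120.00 | 691200.00
bottom flange | 1300.00 | 89.00 | 5.00 | 115700.00 | 6500.00
top flange | 1300.00 | 89.00 | 235.00 | 115700.00 | 305500.00
Σ | 8360.00 |  |  | 300520.00 | 1003200.00
x̄ = 300520.00 / 8360.00 = 35.95 in
ȳ = 1003200.00 / 8360.00 = 120.00 in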